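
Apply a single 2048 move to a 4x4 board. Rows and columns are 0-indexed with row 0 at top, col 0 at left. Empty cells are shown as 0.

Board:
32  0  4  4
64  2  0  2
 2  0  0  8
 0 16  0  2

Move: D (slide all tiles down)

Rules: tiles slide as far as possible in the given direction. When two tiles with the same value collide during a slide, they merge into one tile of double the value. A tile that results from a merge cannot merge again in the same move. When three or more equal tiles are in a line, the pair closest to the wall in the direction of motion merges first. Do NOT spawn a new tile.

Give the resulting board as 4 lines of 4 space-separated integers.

Slide down:
col 0: [32, 64, 2, 0] -> [0, 32, 64, 2]
col 1: [0, 2, 0, 16] -> [0, 0, 2, 16]
col 2: [4, 0, 0, 0] -> [0, 0, 0, 4]
col 3: [4, 2, 8, 2] -> [4, 2, 8, 2]

Answer:  0  0  0  4
32  0  0  2
64  2  0  8
 2 16  4  2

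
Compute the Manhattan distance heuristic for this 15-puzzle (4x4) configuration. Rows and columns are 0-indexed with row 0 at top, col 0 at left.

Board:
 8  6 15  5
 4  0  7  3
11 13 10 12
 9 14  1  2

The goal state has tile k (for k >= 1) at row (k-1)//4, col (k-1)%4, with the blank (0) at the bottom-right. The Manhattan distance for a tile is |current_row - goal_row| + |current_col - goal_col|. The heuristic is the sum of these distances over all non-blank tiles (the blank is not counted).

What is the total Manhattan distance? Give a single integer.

Answer: 34

Derivation:
Tile 8: at (0,0), goal (1,3), distance |0-1|+|0-3| = 4
Tile 6: at (0,1), goal (1,1), distance |0-1|+|1-1| = 1
Tile 15: at (0,2), goal (3,2), distance |0-3|+|2-2| = 3
Tile 5: at (0,3), goal (1,0), distance |0-1|+|3-0| = 4
Tile 4: at (1,0), goal (0,3), distance |1-0|+|0-3| = 4
Tile 7: at (1,2), goal (1,2), distance |1-1|+|2-2| = 0
Tile 3: at (1,3), goal (0,2), distance |1-0|+|3-2| = 2
Tile 11: at (2,0), goal (2,2), distance |2-2|+|0-2| = 2
Tile 13: at (2,1), goal (3,0), distance |2-3|+|1-0| = 2
Tile 10: at (2,2), goal (2,1), distance |2-2|+|2-1| = 1
Tile 12: at (2,3), goal (2,3), distance |2-2|+|3-3| = 0
Tile 9: at (3,0), goal (2,0), distance |3-2|+|0-0| = 1
Tile 14: at (3,1), goal (3,1), distance |3-3|+|1-1| = 0
Tile 1: at (3,2), goal (0,0), distance |3-0|+|2-0| = 5
Tile 2: at (3,3), goal (0,1), distance |3-0|+|3-1| = 5
Sum: 4 + 1 + 3 + 4 + 4 + 0 + 2 + 2 + 2 + 1 + 0 + 1 + 0 + 5 + 5 = 34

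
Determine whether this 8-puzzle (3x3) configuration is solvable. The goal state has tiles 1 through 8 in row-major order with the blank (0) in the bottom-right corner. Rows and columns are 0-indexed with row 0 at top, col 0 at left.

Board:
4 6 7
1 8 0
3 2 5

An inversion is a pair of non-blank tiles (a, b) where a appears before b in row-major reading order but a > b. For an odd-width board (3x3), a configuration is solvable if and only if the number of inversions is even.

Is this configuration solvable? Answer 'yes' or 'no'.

Answer: no

Derivation:
Inversions (pairs i<j in row-major order where tile[i] > tile[j] > 0): 15
15 is odd, so the puzzle is not solvable.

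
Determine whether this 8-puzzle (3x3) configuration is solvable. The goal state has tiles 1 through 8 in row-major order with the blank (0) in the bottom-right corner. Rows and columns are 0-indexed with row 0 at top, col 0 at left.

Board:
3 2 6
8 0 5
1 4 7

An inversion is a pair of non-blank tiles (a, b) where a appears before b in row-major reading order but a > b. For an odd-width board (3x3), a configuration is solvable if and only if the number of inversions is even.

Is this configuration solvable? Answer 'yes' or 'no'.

Inversions (pairs i<j in row-major order where tile[i] > tile[j] > 0): 12
12 is even, so the puzzle is solvable.

Answer: yes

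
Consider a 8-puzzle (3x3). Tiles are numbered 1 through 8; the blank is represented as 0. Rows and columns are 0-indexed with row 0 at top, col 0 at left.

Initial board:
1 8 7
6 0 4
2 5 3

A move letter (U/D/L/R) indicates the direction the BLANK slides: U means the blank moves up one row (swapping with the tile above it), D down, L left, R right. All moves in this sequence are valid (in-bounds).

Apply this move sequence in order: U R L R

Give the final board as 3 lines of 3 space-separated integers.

After move 1 (U):
1 0 7
6 8 4
2 5 3

After move 2 (R):
1 7 0
6 8 4
2 5 3

After move 3 (L):
1 0 7
6 8 4
2 5 3

After move 4 (R):
1 7 0
6 8 4
2 5 3

Answer: 1 7 0
6 8 4
2 5 3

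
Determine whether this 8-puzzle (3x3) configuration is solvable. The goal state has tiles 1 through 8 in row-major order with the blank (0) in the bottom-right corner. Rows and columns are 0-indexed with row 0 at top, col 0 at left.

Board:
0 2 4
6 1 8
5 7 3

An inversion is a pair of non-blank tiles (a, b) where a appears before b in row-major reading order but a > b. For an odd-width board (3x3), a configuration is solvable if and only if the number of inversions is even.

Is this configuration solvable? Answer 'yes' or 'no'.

Answer: no

Derivation:
Inversions (pairs i<j in row-major order where tile[i] > tile[j] > 0): 11
11 is odd, so the puzzle is not solvable.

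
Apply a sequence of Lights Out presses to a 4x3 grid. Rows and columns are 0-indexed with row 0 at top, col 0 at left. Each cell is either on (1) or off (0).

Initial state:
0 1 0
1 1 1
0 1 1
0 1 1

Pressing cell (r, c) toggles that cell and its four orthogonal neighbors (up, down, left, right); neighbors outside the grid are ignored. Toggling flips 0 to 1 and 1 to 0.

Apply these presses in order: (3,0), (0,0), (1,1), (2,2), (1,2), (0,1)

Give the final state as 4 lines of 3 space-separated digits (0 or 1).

After press 1 at (3,0):
0 1 0
1 1 1
1 1 1
1 0 1

After press 2 at (0,0):
1 0 0
0 1 1
1 1 1
1 0 1

After press 3 at (1,1):
1 1 0
1 0 0
1 0 1
1 0 1

After press 4 at (2,2):
1 1 0
1 0 1
1 1 0
1 0 0

After press 5 at (1,2):
1 1 1
1 1 0
1 1 1
1 0 0

After press 6 at (0,1):
0 0 0
1 0 0
1 1 1
1 0 0

Answer: 0 0 0
1 0 0
1 1 1
1 0 0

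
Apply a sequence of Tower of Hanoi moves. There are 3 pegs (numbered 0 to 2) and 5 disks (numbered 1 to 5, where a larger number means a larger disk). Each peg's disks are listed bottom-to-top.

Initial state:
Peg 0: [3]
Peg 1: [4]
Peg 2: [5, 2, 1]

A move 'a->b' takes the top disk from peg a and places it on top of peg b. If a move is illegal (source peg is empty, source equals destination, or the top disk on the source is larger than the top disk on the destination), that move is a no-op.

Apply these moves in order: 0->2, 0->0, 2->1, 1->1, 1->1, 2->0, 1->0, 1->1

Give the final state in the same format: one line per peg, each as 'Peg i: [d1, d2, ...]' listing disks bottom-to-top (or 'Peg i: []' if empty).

After move 1 (0->2):
Peg 0: [3]
Peg 1: [4]
Peg 2: [5, 2, 1]

After move 2 (0->0):
Peg 0: [3]
Peg 1: [4]
Peg 2: [5, 2, 1]

After move 3 (2->1):
Peg 0: [3]
Peg 1: [4, 1]
Peg 2: [5, 2]

After move 4 (1->1):
Peg 0: [3]
Peg 1: [4, 1]
Peg 2: [5, 2]

After move 5 (1->1):
Peg 0: [3]
Peg 1: [4, 1]
Peg 2: [5, 2]

After move 6 (2->0):
Peg 0: [3, 2]
Peg 1: [4, 1]
Peg 2: [5]

After move 7 (1->0):
Peg 0: [3, 2, 1]
Peg 1: [4]
Peg 2: [5]

After move 8 (1->1):
Peg 0: [3, 2, 1]
Peg 1: [4]
Peg 2: [5]

Answer: Peg 0: [3, 2, 1]
Peg 1: [4]
Peg 2: [5]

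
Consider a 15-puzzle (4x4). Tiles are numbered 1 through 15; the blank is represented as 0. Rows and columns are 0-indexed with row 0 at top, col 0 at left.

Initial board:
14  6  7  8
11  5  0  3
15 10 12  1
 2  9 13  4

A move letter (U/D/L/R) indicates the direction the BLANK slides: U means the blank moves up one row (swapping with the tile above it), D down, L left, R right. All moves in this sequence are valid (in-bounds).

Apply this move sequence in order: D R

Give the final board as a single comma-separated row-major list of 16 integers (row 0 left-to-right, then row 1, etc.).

Answer: 14, 6, 7, 8, 11, 5, 12, 3, 15, 10, 1, 0, 2, 9, 13, 4

Derivation:
After move 1 (D):
14  6  7  8
11  5 12  3
15 10  0  1
 2  9 13  4

After move 2 (R):
14  6  7  8
11  5 12  3
15 10  1  0
 2  9 13  4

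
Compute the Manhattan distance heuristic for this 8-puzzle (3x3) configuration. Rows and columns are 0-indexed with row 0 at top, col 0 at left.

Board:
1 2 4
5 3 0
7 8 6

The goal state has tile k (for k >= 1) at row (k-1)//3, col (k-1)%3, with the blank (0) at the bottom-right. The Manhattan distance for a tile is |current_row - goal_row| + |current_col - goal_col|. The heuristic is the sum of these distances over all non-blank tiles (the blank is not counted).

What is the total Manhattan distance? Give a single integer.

Answer: 7

Derivation:
Tile 1: at (0,0), goal (0,0), distance |0-0|+|0-0| = 0
Tile 2: at (0,1), goal (0,1), distance |0-0|+|1-1| = 0
Tile 4: at (0,2), goal (1,0), distance |0-1|+|2-0| = 3
Tile 5: at (1,0), goal (1,1), distance |1-1|+|0-1| = 1
Tile 3: at (1,1), goal (0,2), distance |1-0|+|1-2| = 2
Tile 7: at (2,0), goal (2,0), distance |2-2|+|0-0| = 0
Tile 8: at (2,1), goal (2,1), distance |2-2|+|1-1| = 0
Tile 6: at (2,2), goal (1,2), distance |2-1|+|2-2| = 1
Sum: 0 + 0 + 3 + 1 + 2 + 0 + 0 + 1 = 7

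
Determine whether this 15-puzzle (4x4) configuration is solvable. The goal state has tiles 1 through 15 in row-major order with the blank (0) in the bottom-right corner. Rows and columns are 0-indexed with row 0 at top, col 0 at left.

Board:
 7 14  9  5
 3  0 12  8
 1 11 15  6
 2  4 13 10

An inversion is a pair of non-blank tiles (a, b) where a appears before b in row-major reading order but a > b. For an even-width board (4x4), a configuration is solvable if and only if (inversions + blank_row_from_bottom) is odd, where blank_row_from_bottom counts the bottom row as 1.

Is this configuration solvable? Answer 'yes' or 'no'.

Answer: yes

Derivation:
Inversions: 54
Blank is in row 1 (0-indexed from top), which is row 3 counting from the bottom (bottom = 1).
54 + 3 = 57, which is odd, so the puzzle is solvable.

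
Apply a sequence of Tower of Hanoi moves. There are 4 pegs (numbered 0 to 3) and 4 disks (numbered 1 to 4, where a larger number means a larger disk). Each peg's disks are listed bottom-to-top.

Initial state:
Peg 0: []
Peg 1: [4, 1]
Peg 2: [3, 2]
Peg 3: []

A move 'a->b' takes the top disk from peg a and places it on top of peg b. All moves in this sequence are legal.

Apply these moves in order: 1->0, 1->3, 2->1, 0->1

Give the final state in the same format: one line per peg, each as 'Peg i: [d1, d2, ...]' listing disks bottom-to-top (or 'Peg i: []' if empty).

Answer: Peg 0: []
Peg 1: [2, 1]
Peg 2: [3]
Peg 3: [4]

Derivation:
After move 1 (1->0):
Peg 0: [1]
Peg 1: [4]
Peg 2: [3, 2]
Peg 3: []

After move 2 (1->3):
Peg 0: [1]
Peg 1: []
Peg 2: [3, 2]
Peg 3: [4]

After move 3 (2->1):
Peg 0: [1]
Peg 1: [2]
Peg 2: [3]
Peg 3: [4]

After move 4 (0->1):
Peg 0: []
Peg 1: [2, 1]
Peg 2: [3]
Peg 3: [4]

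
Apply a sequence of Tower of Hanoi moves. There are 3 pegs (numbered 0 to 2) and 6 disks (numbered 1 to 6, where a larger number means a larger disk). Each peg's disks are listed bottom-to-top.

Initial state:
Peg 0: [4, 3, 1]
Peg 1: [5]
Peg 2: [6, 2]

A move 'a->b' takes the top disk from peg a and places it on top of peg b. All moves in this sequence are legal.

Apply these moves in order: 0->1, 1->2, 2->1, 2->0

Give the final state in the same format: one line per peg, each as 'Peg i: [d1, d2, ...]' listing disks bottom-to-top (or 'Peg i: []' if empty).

After move 1 (0->1):
Peg 0: [4, 3]
Peg 1: [5, 1]
Peg 2: [6, 2]

After move 2 (1->2):
Peg 0: [4, 3]
Peg 1: [5]
Peg 2: [6, 2, 1]

After move 3 (2->1):
Peg 0: [4, 3]
Peg 1: [5, 1]
Peg 2: [6, 2]

After move 4 (2->0):
Peg 0: [4, 3, 2]
Peg 1: [5, 1]
Peg 2: [6]

Answer: Peg 0: [4, 3, 2]
Peg 1: [5, 1]
Peg 2: [6]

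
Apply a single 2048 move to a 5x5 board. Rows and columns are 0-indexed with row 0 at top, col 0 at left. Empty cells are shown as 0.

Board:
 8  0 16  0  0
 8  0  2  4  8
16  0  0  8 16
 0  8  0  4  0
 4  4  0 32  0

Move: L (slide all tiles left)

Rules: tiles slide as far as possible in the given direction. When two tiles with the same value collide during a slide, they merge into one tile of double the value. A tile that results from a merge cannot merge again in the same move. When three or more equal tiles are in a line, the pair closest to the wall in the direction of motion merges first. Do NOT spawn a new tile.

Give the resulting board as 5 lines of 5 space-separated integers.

Slide left:
row 0: [8, 0, 16, 0, 0] -> [8, 16, 0, 0, 0]
row 1: [8, 0, 2, 4, 8] -> [8, 2, 4, 8, 0]
row 2: [16, 0, 0, 8, 16] -> [16, 8, 16, 0, 0]
row 3: [0, 8, 0, 4, 0] -> [8, 4, 0, 0, 0]
row 4: [4, 4, 0, 32, 0] -> [8, 32, 0, 0, 0]

Answer:  8 16  0  0  0
 8  2  4  8  0
16  8 16  0  0
 8  4  0  0  0
 8 32  0  0  0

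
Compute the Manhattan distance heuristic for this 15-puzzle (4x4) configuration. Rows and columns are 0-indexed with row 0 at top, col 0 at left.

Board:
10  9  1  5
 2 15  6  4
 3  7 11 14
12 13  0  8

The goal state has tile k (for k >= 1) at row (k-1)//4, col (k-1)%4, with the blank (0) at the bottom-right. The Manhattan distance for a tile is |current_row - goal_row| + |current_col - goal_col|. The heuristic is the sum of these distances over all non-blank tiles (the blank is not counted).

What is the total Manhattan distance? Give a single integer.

Answer: 35

Derivation:
Tile 10: at (0,0), goal (2,1), distance |0-2|+|0-1| = 3
Tile 9: at (0,1), goal (2,0), distance |0-2|+|1-0| = 3
Tile 1: at (0,2), goal (0,0), distance |0-0|+|2-0| = 2
Tile 5: at (0,3), goal (1,0), distance |0-1|+|3-0| = 4
Tile 2: at (1,0), goal (0,1), distance |1-0|+|0-1| = 2
Tile 15: at (1,1), goal (3,2), distance |1-3|+|1-2| = 3
Tile 6: at (1,2), goal (1,1), distance |1-1|+|2-1| = 1
Tile 4: at (1,3), goal (0,3), distance |1-0|+|3-3| = 1
Tile 3: at (2,0), goal (0,2), distance |2-0|+|0-2| = 4
Tile 7: at (2,1), goal (1,2), distance |2-1|+|1-2| = 2
Tile 11: at (2,2), goal (2,2), distance |2-2|+|2-2| = 0
Tile 14: at (2,3), goal (3,1), distance |2-3|+|3-1| = 3
Tile 12: at (3,0), goal (2,3), distance |3-2|+|0-3| = 4
Tile 13: at (3,1), goal (3,0), distance |3-3|+|1-0| = 1
Tile 8: at (3,3), goal (1,3), distance |3-1|+|3-3| = 2
Sum: 3 + 3 + 2 + 4 + 2 + 3 + 1 + 1 + 4 + 2 + 0 + 3 + 4 + 1 + 2 = 35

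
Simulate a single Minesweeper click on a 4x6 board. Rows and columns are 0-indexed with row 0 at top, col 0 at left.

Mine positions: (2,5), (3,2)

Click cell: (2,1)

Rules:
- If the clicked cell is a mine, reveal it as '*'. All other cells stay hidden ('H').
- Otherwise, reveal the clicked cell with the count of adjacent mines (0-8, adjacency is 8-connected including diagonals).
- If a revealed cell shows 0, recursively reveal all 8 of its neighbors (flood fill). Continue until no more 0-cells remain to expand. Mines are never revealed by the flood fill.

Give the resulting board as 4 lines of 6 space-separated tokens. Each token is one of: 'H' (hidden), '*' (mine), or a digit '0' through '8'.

H H H H H H
H H H H H H
H 1 H H H H
H H H H H H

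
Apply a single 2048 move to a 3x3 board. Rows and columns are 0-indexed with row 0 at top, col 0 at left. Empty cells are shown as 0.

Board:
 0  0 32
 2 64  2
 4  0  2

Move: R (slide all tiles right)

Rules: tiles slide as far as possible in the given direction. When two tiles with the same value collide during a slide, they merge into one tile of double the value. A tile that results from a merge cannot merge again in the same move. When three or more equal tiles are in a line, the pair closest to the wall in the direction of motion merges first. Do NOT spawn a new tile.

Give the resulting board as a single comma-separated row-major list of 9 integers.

Answer: 0, 0, 32, 2, 64, 2, 0, 4, 2

Derivation:
Slide right:
row 0: [0, 0, 32] -> [0, 0, 32]
row 1: [2, 64, 2] -> [2, 64, 2]
row 2: [4, 0, 2] -> [0, 4, 2]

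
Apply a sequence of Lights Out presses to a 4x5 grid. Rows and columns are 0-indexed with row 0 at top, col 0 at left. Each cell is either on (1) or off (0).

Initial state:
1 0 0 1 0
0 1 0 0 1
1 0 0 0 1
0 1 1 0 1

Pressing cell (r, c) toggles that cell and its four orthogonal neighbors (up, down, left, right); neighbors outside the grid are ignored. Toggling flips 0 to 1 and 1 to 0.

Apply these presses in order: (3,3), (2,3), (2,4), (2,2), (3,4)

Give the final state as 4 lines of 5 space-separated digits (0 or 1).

Answer: 1 0 0 1 0
0 1 1 1 0
1 1 0 0 0
0 1 1 1 0

Derivation:
After press 1 at (3,3):
1 0 0 1 0
0 1 0 0 1
1 0 0 1 1
0 1 0 1 0

After press 2 at (2,3):
1 0 0 1 0
0 1 0 1 1
1 0 1 0 0
0 1 0 0 0

After press 3 at (2,4):
1 0 0 1 0
0 1 0 1 0
1 0 1 1 1
0 1 0 0 1

After press 4 at (2,2):
1 0 0 1 0
0 1 1 1 0
1 1 0 0 1
0 1 1 0 1

After press 5 at (3,4):
1 0 0 1 0
0 1 1 1 0
1 1 0 0 0
0 1 1 1 0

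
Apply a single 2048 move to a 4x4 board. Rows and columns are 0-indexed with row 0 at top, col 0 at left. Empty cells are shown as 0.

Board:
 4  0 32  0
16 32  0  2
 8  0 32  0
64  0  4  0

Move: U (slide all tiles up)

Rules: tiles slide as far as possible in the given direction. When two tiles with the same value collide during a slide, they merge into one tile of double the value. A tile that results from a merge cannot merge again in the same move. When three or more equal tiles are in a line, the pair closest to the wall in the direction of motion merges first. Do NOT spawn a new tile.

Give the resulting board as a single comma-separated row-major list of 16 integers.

Slide up:
col 0: [4, 16, 8, 64] -> [4, 16, 8, 64]
col 1: [0, 32, 0, 0] -> [32, 0, 0, 0]
col 2: [32, 0, 32, 4] -> [64, 4, 0, 0]
col 3: [0, 2, 0, 0] -> [2, 0, 0, 0]

Answer: 4, 32, 64, 2, 16, 0, 4, 0, 8, 0, 0, 0, 64, 0, 0, 0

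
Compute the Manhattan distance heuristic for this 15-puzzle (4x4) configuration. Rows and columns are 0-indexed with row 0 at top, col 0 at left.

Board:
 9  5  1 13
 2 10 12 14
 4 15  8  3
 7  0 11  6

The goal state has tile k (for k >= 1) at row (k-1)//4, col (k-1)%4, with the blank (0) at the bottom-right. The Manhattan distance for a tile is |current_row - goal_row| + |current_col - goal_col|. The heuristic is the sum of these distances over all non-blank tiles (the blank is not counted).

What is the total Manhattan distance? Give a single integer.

Answer: 42

Derivation:
Tile 9: (0,0)->(2,0) = 2
Tile 5: (0,1)->(1,0) = 2
Tile 1: (0,2)->(0,0) = 2
Tile 13: (0,3)->(3,0) = 6
Tile 2: (1,0)->(0,1) = 2
Tile 10: (1,1)->(2,1) = 1
Tile 12: (1,2)->(2,3) = 2
Tile 14: (1,3)->(3,1) = 4
Tile 4: (2,0)->(0,3) = 5
Tile 15: (2,1)->(3,2) = 2
Tile 8: (2,2)->(1,3) = 2
Tile 3: (2,3)->(0,2) = 3
Tile 7: (3,0)->(1,2) = 4
Tile 11: (3,2)->(2,2) = 1
Tile 6: (3,3)->(1,1) = 4
Sum: 2 + 2 + 2 + 6 + 2 + 1 + 2 + 4 + 5 + 2 + 2 + 3 + 4 + 1 + 4 = 42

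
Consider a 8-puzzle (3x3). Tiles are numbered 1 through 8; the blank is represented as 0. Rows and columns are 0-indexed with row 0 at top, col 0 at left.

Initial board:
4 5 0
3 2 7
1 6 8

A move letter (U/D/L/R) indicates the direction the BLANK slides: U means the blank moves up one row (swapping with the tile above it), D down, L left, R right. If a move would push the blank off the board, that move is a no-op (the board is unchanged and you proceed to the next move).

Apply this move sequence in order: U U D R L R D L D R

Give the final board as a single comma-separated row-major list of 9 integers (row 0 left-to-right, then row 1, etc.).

After move 1 (U):
4 5 0
3 2 7
1 6 8

After move 2 (U):
4 5 0
3 2 7
1 6 8

After move 3 (D):
4 5 7
3 2 0
1 6 8

After move 4 (R):
4 5 7
3 2 0
1 6 8

After move 5 (L):
4 5 7
3 0 2
1 6 8

After move 6 (R):
4 5 7
3 2 0
1 6 8

After move 7 (D):
4 5 7
3 2 8
1 6 0

After move 8 (L):
4 5 7
3 2 8
1 0 6

After move 9 (D):
4 5 7
3 2 8
1 0 6

After move 10 (R):
4 5 7
3 2 8
1 6 0

Answer: 4, 5, 7, 3, 2, 8, 1, 6, 0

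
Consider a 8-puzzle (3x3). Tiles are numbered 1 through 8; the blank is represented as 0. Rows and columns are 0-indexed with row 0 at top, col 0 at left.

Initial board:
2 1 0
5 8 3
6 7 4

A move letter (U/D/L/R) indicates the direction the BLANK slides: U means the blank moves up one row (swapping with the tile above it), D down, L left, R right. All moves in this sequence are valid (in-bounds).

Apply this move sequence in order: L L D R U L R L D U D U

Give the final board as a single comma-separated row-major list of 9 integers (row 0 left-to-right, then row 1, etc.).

After move 1 (L):
2 0 1
5 8 3
6 7 4

After move 2 (L):
0 2 1
5 8 3
6 7 4

After move 3 (D):
5 2 1
0 8 3
6 7 4

After move 4 (R):
5 2 1
8 0 3
6 7 4

After move 5 (U):
5 0 1
8 2 3
6 7 4

After move 6 (L):
0 5 1
8 2 3
6 7 4

After move 7 (R):
5 0 1
8 2 3
6 7 4

After move 8 (L):
0 5 1
8 2 3
6 7 4

After move 9 (D):
8 5 1
0 2 3
6 7 4

After move 10 (U):
0 5 1
8 2 3
6 7 4

After move 11 (D):
8 5 1
0 2 3
6 7 4

After move 12 (U):
0 5 1
8 2 3
6 7 4

Answer: 0, 5, 1, 8, 2, 3, 6, 7, 4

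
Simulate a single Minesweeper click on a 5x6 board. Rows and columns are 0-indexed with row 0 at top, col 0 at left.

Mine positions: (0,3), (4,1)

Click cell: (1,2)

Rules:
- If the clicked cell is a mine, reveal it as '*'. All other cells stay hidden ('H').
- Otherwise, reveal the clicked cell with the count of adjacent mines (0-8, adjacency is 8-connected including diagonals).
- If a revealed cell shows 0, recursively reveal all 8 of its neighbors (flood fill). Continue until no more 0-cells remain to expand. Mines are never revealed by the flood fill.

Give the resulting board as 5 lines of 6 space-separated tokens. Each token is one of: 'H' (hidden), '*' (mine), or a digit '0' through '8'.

H H H H H H
H H 1 H H H
H H H H H H
H H H H H H
H H H H H H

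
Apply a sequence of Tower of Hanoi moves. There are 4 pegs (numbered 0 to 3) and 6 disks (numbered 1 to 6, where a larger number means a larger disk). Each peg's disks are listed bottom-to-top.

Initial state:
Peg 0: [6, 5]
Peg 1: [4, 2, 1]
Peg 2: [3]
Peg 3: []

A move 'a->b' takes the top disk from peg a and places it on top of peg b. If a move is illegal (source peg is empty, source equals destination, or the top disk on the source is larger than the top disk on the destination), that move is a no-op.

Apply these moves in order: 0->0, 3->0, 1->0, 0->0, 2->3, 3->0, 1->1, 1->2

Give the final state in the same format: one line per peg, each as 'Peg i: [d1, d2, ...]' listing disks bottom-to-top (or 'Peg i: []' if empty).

Answer: Peg 0: [6, 5, 1]
Peg 1: [4]
Peg 2: [2]
Peg 3: [3]

Derivation:
After move 1 (0->0):
Peg 0: [6, 5]
Peg 1: [4, 2, 1]
Peg 2: [3]
Peg 3: []

After move 2 (3->0):
Peg 0: [6, 5]
Peg 1: [4, 2, 1]
Peg 2: [3]
Peg 3: []

After move 3 (1->0):
Peg 0: [6, 5, 1]
Peg 1: [4, 2]
Peg 2: [3]
Peg 3: []

After move 4 (0->0):
Peg 0: [6, 5, 1]
Peg 1: [4, 2]
Peg 2: [3]
Peg 3: []

After move 5 (2->3):
Peg 0: [6, 5, 1]
Peg 1: [4, 2]
Peg 2: []
Peg 3: [3]

After move 6 (3->0):
Peg 0: [6, 5, 1]
Peg 1: [4, 2]
Peg 2: []
Peg 3: [3]

After move 7 (1->1):
Peg 0: [6, 5, 1]
Peg 1: [4, 2]
Peg 2: []
Peg 3: [3]

After move 8 (1->2):
Peg 0: [6, 5, 1]
Peg 1: [4]
Peg 2: [2]
Peg 3: [3]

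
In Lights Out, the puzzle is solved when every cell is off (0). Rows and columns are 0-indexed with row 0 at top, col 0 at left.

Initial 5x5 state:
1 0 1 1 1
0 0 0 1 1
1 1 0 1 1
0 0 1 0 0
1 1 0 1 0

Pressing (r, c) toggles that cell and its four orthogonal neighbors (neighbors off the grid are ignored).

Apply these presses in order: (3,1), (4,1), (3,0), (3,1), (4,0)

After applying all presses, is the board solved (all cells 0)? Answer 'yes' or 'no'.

After press 1 at (3,1):
1 0 1 1 1
0 0 0 1 1
1 0 0 1 1
1 1 0 0 0
1 0 0 1 0

After press 2 at (4,1):
1 0 1 1 1
0 0 0 1 1
1 0 0 1 1
1 0 0 0 0
0 1 1 1 0

After press 3 at (3,0):
1 0 1 1 1
0 0 0 1 1
0 0 0 1 1
0 1 0 0 0
1 1 1 1 0

After press 4 at (3,1):
1 0 1 1 1
0 0 0 1 1
0 1 0 1 1
1 0 1 0 0
1 0 1 1 0

After press 5 at (4,0):
1 0 1 1 1
0 0 0 1 1
0 1 0 1 1
0 0 1 0 0
0 1 1 1 0

Lights still on: 13

Answer: no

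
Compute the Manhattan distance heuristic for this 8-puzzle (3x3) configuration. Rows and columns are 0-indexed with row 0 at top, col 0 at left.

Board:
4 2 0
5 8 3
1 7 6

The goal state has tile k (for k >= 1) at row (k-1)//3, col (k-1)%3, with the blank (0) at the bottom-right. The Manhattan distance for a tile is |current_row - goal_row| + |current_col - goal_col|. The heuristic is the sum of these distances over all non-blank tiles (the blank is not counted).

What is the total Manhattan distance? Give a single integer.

Answer: 8

Derivation:
Tile 4: (0,0)->(1,0) = 1
Tile 2: (0,1)->(0,1) = 0
Tile 5: (1,0)->(1,1) = 1
Tile 8: (1,1)->(2,1) = 1
Tile 3: (1,2)->(0,2) = 1
Tile 1: (2,0)->(0,0) = 2
Tile 7: (2,1)->(2,0) = 1
Tile 6: (2,2)->(1,2) = 1
Sum: 1 + 0 + 1 + 1 + 1 + 2 + 1 + 1 = 8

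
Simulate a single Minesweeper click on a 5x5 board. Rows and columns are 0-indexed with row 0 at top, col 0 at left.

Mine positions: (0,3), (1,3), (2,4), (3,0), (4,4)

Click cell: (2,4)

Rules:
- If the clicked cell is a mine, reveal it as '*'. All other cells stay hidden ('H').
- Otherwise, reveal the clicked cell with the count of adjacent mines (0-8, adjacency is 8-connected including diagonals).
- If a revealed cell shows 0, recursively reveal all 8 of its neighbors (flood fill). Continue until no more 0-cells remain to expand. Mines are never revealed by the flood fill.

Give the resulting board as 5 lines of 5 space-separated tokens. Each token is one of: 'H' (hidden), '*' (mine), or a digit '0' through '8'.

H H H H H
H H H H H
H H H H *
H H H H H
H H H H H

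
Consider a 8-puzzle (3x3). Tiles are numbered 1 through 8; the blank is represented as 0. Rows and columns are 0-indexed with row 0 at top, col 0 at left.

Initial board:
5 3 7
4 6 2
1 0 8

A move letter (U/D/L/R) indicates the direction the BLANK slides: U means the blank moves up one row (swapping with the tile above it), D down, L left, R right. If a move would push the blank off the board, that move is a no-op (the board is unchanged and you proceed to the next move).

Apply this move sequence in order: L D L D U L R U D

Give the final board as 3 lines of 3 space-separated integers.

After move 1 (L):
5 3 7
4 6 2
0 1 8

After move 2 (D):
5 3 7
4 6 2
0 1 8

After move 3 (L):
5 3 7
4 6 2
0 1 8

After move 4 (D):
5 3 7
4 6 2
0 1 8

After move 5 (U):
5 3 7
0 6 2
4 1 8

After move 6 (L):
5 3 7
0 6 2
4 1 8

After move 7 (R):
5 3 7
6 0 2
4 1 8

After move 8 (U):
5 0 7
6 3 2
4 1 8

After move 9 (D):
5 3 7
6 0 2
4 1 8

Answer: 5 3 7
6 0 2
4 1 8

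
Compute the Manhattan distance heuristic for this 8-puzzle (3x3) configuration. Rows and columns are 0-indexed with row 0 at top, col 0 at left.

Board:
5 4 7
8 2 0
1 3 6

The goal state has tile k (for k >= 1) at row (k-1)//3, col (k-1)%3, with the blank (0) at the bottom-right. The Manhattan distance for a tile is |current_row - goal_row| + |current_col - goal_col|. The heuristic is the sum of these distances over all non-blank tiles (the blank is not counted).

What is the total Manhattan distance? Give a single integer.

Tile 5: (0,0)->(1,1) = 2
Tile 4: (0,1)->(1,0) = 2
Tile 7: (0,2)->(2,0) = 4
Tile 8: (1,0)->(2,1) = 2
Tile 2: (1,1)->(0,1) = 1
Tile 1: (2,0)->(0,0) = 2
Tile 3: (2,1)->(0,2) = 3
Tile 6: (2,2)->(1,2) = 1
Sum: 2 + 2 + 4 + 2 + 1 + 2 + 3 + 1 = 17

Answer: 17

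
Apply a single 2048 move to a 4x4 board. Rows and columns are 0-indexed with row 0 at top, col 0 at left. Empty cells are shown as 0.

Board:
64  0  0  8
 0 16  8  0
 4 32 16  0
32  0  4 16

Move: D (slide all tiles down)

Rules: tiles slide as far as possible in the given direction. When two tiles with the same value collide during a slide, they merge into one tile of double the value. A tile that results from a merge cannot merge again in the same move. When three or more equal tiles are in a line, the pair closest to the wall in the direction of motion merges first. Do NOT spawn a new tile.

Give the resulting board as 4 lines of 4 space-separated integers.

Slide down:
col 0: [64, 0, 4, 32] -> [0, 64, 4, 32]
col 1: [0, 16, 32, 0] -> [0, 0, 16, 32]
col 2: [0, 8, 16, 4] -> [0, 8, 16, 4]
col 3: [8, 0, 0, 16] -> [0, 0, 8, 16]

Answer:  0  0  0  0
64  0  8  0
 4 16 16  8
32 32  4 16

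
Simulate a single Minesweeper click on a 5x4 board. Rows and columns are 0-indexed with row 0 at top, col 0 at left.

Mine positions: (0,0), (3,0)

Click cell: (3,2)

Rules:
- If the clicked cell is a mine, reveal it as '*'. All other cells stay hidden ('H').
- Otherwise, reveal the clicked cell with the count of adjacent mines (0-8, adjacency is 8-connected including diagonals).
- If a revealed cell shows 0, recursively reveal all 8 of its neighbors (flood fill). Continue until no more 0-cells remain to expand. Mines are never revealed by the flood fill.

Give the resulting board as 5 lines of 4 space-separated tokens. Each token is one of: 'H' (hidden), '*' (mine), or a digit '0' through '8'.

H 1 0 0
H 1 0 0
H 1 0 0
H 1 0 0
H 1 0 0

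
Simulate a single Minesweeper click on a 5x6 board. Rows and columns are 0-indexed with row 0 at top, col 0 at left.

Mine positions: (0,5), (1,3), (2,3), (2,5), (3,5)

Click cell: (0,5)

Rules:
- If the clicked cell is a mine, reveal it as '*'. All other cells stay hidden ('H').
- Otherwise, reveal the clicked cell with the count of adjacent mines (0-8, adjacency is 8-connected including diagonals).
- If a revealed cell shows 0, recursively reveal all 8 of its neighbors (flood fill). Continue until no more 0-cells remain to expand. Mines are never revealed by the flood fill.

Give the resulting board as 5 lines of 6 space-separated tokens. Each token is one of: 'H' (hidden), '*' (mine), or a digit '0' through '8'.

H H H H H *
H H H H H H
H H H H H H
H H H H H H
H H H H H H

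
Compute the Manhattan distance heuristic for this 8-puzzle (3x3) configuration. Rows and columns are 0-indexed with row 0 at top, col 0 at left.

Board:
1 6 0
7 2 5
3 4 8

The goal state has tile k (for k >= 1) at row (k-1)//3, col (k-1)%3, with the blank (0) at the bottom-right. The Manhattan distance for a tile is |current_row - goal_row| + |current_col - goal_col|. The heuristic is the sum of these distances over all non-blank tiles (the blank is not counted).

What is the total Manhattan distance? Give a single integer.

Answer: 12

Derivation:
Tile 1: at (0,0), goal (0,0), distance |0-0|+|0-0| = 0
Tile 6: at (0,1), goal (1,2), distance |0-1|+|1-2| = 2
Tile 7: at (1,0), goal (2,0), distance |1-2|+|0-0| = 1
Tile 2: at (1,1), goal (0,1), distance |1-0|+|1-1| = 1
Tile 5: at (1,2), goal (1,1), distance |1-1|+|2-1| = 1
Tile 3: at (2,0), goal (0,2), distance |2-0|+|0-2| = 4
Tile 4: at (2,1), goal (1,0), distance |2-1|+|1-0| = 2
Tile 8: at (2,2), goal (2,1), distance |2-2|+|2-1| = 1
Sum: 0 + 2 + 1 + 1 + 1 + 4 + 2 + 1 = 12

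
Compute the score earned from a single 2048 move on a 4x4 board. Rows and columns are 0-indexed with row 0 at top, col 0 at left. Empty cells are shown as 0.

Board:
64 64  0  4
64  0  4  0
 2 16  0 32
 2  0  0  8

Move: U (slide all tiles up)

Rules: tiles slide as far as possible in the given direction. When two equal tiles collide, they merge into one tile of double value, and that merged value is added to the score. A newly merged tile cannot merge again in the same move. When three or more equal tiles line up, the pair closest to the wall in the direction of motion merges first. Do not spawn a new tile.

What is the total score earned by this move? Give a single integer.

Answer: 132

Derivation:
Slide up:
col 0: [64, 64, 2, 2] -> [128, 4, 0, 0]  score +132 (running 132)
col 1: [64, 0, 16, 0] -> [64, 16, 0, 0]  score +0 (running 132)
col 2: [0, 4, 0, 0] -> [4, 0, 0, 0]  score +0 (running 132)
col 3: [4, 0, 32, 8] -> [4, 32, 8, 0]  score +0 (running 132)
Board after move:
128  64   4   4
  4  16   0  32
  0   0   0   8
  0   0   0   0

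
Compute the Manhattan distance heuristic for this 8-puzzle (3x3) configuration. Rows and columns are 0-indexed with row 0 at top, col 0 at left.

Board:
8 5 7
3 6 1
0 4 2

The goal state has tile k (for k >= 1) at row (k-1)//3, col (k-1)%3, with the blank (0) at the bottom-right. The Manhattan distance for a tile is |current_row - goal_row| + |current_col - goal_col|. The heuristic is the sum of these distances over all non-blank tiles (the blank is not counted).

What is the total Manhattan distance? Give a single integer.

Tile 8: (0,0)->(2,1) = 3
Tile 5: (0,1)->(1,1) = 1
Tile 7: (0,2)->(2,0) = 4
Tile 3: (1,0)->(0,2) = 3
Tile 6: (1,1)->(1,2) = 1
Tile 1: (1,2)->(0,0) = 3
Tile 4: (2,1)->(1,0) = 2
Tile 2: (2,2)->(0,1) = 3
Sum: 3 + 1 + 4 + 3 + 1 + 3 + 2 + 3 = 20

Answer: 20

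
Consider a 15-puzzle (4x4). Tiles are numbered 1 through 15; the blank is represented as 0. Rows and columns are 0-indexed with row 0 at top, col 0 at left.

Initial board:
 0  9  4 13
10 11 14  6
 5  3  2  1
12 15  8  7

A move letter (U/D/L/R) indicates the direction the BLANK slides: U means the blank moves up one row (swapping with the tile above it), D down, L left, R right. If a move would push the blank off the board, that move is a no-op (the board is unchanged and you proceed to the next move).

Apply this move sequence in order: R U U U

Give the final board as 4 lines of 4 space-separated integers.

After move 1 (R):
 9  0  4 13
10 11 14  6
 5  3  2  1
12 15  8  7

After move 2 (U):
 9  0  4 13
10 11 14  6
 5  3  2  1
12 15  8  7

After move 3 (U):
 9  0  4 13
10 11 14  6
 5  3  2  1
12 15  8  7

After move 4 (U):
 9  0  4 13
10 11 14  6
 5  3  2  1
12 15  8  7

Answer:  9  0  4 13
10 11 14  6
 5  3  2  1
12 15  8  7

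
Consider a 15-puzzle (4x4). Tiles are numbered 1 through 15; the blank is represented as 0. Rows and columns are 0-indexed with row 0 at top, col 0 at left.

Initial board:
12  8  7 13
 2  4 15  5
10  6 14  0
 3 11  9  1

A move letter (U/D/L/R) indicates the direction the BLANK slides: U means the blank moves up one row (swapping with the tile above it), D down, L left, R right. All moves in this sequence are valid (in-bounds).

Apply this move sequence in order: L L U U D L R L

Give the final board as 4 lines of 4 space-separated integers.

After move 1 (L):
12  8  7 13
 2  4 15  5
10  6  0 14
 3 11  9  1

After move 2 (L):
12  8  7 13
 2  4 15  5
10  0  6 14
 3 11  9  1

After move 3 (U):
12  8  7 13
 2  0 15  5
10  4  6 14
 3 11  9  1

After move 4 (U):
12  0  7 13
 2  8 15  5
10  4  6 14
 3 11  9  1

After move 5 (D):
12  8  7 13
 2  0 15  5
10  4  6 14
 3 11  9  1

After move 6 (L):
12  8  7 13
 0  2 15  5
10  4  6 14
 3 11  9  1

After move 7 (R):
12  8  7 13
 2  0 15  5
10  4  6 14
 3 11  9  1

After move 8 (L):
12  8  7 13
 0  2 15  5
10  4  6 14
 3 11  9  1

Answer: 12  8  7 13
 0  2 15  5
10  4  6 14
 3 11  9  1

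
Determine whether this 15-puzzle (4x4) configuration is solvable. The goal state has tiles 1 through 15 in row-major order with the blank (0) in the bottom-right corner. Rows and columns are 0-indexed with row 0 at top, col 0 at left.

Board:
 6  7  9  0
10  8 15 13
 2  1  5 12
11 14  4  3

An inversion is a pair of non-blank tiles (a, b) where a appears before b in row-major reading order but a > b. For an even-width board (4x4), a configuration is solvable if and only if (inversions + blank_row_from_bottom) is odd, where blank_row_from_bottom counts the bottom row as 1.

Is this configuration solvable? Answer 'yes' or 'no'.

Inversions: 54
Blank is in row 0 (0-indexed from top), which is row 4 counting from the bottom (bottom = 1).
54 + 4 = 58, which is even, so the puzzle is not solvable.

Answer: no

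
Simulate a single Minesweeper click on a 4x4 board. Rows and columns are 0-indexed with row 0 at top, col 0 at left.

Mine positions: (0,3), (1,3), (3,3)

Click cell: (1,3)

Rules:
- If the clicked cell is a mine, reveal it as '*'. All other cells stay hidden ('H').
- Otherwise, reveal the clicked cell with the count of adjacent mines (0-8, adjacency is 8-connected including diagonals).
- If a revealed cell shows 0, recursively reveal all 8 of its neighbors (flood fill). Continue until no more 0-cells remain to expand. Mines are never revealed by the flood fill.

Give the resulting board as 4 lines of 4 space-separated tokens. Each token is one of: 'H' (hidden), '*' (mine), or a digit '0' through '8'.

H H H H
H H H *
H H H H
H H H H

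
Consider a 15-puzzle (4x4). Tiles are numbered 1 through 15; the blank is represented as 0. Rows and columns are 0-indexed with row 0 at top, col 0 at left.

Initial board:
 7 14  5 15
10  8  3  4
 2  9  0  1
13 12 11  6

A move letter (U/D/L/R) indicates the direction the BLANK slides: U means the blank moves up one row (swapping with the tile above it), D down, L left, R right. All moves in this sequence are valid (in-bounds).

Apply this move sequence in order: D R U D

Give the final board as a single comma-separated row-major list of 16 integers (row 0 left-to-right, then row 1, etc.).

Answer: 7, 14, 5, 15, 10, 8, 3, 4, 2, 9, 11, 1, 13, 12, 6, 0

Derivation:
After move 1 (D):
 7 14  5 15
10  8  3  4
 2  9 11  1
13 12  0  6

After move 2 (R):
 7 14  5 15
10  8  3  4
 2  9 11  1
13 12  6  0

After move 3 (U):
 7 14  5 15
10  8  3  4
 2  9 11  0
13 12  6  1

After move 4 (D):
 7 14  5 15
10  8  3  4
 2  9 11  1
13 12  6  0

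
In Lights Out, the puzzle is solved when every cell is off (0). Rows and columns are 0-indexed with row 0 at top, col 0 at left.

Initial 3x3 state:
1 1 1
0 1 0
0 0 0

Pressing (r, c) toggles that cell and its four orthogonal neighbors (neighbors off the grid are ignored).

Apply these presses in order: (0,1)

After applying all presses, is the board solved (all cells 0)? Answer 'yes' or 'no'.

After press 1 at (0,1):
0 0 0
0 0 0
0 0 0

Lights still on: 0

Answer: yes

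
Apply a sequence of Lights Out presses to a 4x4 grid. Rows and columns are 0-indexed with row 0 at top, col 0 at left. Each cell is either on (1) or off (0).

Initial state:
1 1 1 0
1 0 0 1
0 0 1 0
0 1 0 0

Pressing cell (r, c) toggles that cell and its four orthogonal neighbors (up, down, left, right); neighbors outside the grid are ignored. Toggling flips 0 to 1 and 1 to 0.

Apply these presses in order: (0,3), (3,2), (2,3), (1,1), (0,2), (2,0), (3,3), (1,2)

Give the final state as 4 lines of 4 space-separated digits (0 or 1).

After press 1 at (0,3):
1 1 0 1
1 0 0 0
0 0 1 0
0 1 0 0

After press 2 at (3,2):
1 1 0 1
1 0 0 0
0 0 0 0
0 0 1 1

After press 3 at (2,3):
1 1 0 1
1 0 0 1
0 0 1 1
0 0 1 0

After press 4 at (1,1):
1 0 0 1
0 1 1 1
0 1 1 1
0 0 1 0

After press 5 at (0,2):
1 1 1 0
0 1 0 1
0 1 1 1
0 0 1 0

After press 6 at (2,0):
1 1 1 0
1 1 0 1
1 0 1 1
1 0 1 0

After press 7 at (3,3):
1 1 1 0
1 1 0 1
1 0 1 0
1 0 0 1

After press 8 at (1,2):
1 1 0 0
1 0 1 0
1 0 0 0
1 0 0 1

Answer: 1 1 0 0
1 0 1 0
1 0 0 0
1 0 0 1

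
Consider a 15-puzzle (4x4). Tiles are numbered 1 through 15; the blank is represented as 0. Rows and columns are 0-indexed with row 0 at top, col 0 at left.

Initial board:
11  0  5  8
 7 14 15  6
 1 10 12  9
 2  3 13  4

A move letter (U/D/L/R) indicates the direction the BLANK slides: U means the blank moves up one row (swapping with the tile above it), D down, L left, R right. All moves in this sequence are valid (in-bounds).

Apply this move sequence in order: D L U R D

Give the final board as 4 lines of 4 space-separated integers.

After move 1 (D):
11 14  5  8
 7  0 15  6
 1 10 12  9
 2  3 13  4

After move 2 (L):
11 14  5  8
 0  7 15  6
 1 10 12  9
 2  3 13  4

After move 3 (U):
 0 14  5  8
11  7 15  6
 1 10 12  9
 2  3 13  4

After move 4 (R):
14  0  5  8
11  7 15  6
 1 10 12  9
 2  3 13  4

After move 5 (D):
14  7  5  8
11  0 15  6
 1 10 12  9
 2  3 13  4

Answer: 14  7  5  8
11  0 15  6
 1 10 12  9
 2  3 13  4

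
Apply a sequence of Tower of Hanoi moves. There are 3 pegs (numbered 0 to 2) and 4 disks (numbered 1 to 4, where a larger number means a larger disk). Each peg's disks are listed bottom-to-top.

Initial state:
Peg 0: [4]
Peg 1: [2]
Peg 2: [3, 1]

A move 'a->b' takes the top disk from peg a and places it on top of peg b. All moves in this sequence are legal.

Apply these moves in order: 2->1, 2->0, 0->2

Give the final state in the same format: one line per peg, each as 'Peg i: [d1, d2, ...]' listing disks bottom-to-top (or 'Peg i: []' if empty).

Answer: Peg 0: [4]
Peg 1: [2, 1]
Peg 2: [3]

Derivation:
After move 1 (2->1):
Peg 0: [4]
Peg 1: [2, 1]
Peg 2: [3]

After move 2 (2->0):
Peg 0: [4, 3]
Peg 1: [2, 1]
Peg 2: []

After move 3 (0->2):
Peg 0: [4]
Peg 1: [2, 1]
Peg 2: [3]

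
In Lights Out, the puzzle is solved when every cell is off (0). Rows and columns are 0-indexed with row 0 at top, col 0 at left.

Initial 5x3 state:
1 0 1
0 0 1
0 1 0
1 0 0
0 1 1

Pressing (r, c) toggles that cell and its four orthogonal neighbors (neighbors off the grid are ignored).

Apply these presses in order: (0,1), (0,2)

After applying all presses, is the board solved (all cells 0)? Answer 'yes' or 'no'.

After press 1 at (0,1):
0 1 0
0 1 1
0 1 0
1 0 0
0 1 1

After press 2 at (0,2):
0 0 1
0 1 0
0 1 0
1 0 0
0 1 1

Lights still on: 6

Answer: no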